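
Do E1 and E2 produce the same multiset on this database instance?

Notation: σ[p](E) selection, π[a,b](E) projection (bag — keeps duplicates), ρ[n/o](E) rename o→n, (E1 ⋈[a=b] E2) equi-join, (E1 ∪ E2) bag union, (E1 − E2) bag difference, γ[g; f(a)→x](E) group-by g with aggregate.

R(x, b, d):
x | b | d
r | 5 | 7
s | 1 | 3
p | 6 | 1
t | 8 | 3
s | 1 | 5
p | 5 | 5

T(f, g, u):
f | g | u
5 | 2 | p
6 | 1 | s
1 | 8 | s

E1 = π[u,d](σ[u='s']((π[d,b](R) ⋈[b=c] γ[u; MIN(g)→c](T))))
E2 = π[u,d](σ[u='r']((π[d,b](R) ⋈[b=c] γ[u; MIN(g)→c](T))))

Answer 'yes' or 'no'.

E1 row counts bottom-up:
  R → 6
  π[d,b](R) → 6
  T → 3
  γ[u; MIN(g)→c](T) → 2
  (π[d,b](R) ⋈[b=c] γ[u; MIN(g)→c](T)) → 2
  σ[u='s']((π[d,b](R) ⋈[b=c] γ[u; MIN(g)→c](T))) → 2
  π[u,d](σ[u='s']((π[d,b](R) ⋈[b=c] γ[u; MIN(g)→c](T)))) → 2
E2 row counts bottom-up:
  R → 6
  π[d,b](R) → 6
  T → 3
  γ[u; MIN(g)→c](T) → 2
  (π[d,b](R) ⋈[b=c] γ[u; MIN(g)→c](T)) → 2
  σ[u='r']((π[d,b](R) ⋈[b=c] γ[u; MIN(g)→c](T))) → 0
  π[u,d](σ[u='r']((π[d,b](R) ⋈[b=c] γ[u; MIN(g)→c](T)))) → 0

E1 result:
u | d
s | 3
s | 5
E2 result:
u | d
(0 rows)
Witness: ('s', 5) appears 1× in E1 but 0× in E2.

no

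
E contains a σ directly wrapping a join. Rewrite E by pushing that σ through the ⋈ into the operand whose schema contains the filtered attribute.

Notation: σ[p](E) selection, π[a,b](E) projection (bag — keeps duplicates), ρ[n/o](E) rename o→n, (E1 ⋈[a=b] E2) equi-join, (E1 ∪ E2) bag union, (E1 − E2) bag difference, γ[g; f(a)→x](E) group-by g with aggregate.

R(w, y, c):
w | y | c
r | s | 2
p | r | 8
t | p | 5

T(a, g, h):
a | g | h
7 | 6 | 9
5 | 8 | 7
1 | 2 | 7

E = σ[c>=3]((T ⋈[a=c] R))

σ filters on c, owned by the right side.
E' = (T ⋈[a=c] σ[c>=3](R))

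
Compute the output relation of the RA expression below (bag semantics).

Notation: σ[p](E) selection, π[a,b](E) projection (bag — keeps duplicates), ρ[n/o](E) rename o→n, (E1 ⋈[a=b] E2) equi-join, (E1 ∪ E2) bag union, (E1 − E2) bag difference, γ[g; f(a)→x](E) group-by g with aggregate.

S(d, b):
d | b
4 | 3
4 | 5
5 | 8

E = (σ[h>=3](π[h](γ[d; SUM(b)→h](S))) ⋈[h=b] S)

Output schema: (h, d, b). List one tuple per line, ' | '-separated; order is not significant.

Subexpression sizes:
  S → 3
  γ[d; SUM(b)→h](S) → 2
  π[h](γ[d; SUM(b)→h](S)) → 2
  σ[h>=3](π[h](γ[d; SUM(b)→h](S))) → 2
  S → 3
  (σ[h>=3](π[h](γ[d; SUM(b)→h](S))) ⋈[h=b] S) → 2

== RESULT ==
h | d | b
8 | 5 | 8
8 | 5 | 8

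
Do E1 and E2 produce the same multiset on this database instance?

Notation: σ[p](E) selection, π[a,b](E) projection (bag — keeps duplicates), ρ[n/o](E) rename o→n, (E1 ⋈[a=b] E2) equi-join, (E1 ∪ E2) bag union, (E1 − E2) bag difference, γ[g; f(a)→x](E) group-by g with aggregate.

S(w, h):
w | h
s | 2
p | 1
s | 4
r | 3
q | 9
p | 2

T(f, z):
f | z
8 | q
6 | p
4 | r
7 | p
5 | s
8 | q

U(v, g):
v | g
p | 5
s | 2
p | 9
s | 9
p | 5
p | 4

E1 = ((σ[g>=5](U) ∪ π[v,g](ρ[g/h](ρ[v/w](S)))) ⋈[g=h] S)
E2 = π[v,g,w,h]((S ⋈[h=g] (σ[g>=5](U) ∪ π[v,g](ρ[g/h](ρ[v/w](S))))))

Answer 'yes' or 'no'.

E1 per-node cardinality:
  U → 6
  σ[g>=5](U) → 4
  S → 6
  ρ[v/w](S) → 6
  ρ[g/h](ρ[v/w](S)) → 6
  π[v,g](ρ[g/h](ρ[v/w](S))) → 6
  (σ[g>=5](U) ∪ π[v,g](ρ[g/h](ρ[v/w](S)))) → 10
  S → 6
  ((σ[g>=5](U) ∪ π[v,g](ρ[g/h](ρ[v/w](S)))) ⋈[g=h] S) → 10
E2 per-node cardinality:
  S → 6
  U → 6
  σ[g>=5](U) → 4
  S → 6
  ρ[v/w](S) → 6
  ρ[g/h](ρ[v/w](S)) → 6
  π[v,g](ρ[g/h](ρ[v/w](S))) → 6
  (σ[g>=5](U) ∪ π[v,g](ρ[g/h](ρ[v/w](S)))) → 10
  (S ⋈[h=g] (σ[g>=5](U) ∪ π[v,g](ρ[g/h](ρ[v/w](S))))) → 10
  π[v,g,w,h]((S ⋈[h=g] (σ[g>=5](U) ∪ π[v,g](ρ[g/h](ρ[v/w](S)))))) → 10

E1 and E2 produce the same multiset:
v | g | w | h
p | 1 | p | 1
p | 2 | p | 2
p | 2 | s | 2
p | 9 | q | 9
q | 9 | q | 9
r | 3 | r | 3
s | 2 | p | 2
s | 2 | s | 2
s | 4 | s | 4
s | 9 | q | 9

yes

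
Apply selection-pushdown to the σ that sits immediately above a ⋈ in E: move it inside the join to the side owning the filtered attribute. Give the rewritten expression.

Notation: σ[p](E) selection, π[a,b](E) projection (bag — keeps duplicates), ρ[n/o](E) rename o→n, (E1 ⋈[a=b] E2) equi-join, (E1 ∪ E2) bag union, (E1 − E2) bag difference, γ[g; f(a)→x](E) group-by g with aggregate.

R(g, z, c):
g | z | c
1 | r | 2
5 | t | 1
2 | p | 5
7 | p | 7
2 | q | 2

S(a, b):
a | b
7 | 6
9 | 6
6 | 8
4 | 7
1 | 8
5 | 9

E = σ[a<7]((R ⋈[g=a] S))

σ filters on a, owned by the right side.
E' = (R ⋈[g=a] σ[a<7](S))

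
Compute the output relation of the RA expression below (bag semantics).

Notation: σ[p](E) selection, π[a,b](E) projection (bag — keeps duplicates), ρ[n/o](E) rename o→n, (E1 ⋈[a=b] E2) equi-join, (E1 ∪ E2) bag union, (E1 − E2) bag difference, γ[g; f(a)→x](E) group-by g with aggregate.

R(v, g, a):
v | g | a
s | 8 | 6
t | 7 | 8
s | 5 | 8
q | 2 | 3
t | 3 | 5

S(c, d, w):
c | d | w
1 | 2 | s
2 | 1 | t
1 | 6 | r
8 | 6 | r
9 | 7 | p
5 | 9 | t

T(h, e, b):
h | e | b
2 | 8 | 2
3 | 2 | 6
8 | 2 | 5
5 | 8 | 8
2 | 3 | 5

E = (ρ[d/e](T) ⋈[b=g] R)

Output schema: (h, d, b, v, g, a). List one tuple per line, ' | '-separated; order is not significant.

Per-node cardinality:
  T → 5
  ρ[d/e](T) → 5
  R → 5
  (ρ[d/e](T) ⋈[b=g] R) → 4

== RESULT ==
h | d | b | v | g | a
2 | 3 | 5 | s | 5 | 8
2 | 8 | 2 | q | 2 | 3
5 | 8 | 8 | s | 8 | 6
8 | 2 | 5 | s | 5 | 8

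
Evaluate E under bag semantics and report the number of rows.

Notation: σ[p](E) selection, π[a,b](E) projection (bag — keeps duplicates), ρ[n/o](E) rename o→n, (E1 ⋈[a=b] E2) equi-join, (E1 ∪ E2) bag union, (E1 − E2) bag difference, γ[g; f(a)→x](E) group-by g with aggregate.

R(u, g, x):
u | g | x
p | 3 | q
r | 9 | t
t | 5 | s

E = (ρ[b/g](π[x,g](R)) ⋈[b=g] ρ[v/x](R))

Per-node cardinality:
  R → 3
  π[x,g](R) → 3
  ρ[b/g](π[x,g](R)) → 3
  R → 3
  ρ[v/x](R) → 3
  (ρ[b/g](π[x,g](R)) ⋈[b=g] ρ[v/x](R)) → 3

|E| = 3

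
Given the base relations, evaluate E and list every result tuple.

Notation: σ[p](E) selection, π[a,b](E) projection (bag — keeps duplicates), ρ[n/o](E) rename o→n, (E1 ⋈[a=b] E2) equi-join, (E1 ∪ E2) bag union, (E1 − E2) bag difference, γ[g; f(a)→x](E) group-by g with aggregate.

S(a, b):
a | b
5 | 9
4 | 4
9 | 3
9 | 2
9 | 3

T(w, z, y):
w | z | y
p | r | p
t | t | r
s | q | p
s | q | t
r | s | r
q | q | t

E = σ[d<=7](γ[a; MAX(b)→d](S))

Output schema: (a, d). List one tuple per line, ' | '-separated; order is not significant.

Stepwise |·|:
  S → 5
  γ[a; MAX(b)→d](S) → 3
  σ[d<=7](γ[a; MAX(b)→d](S)) → 2

== RESULT ==
a | d
4 | 4
9 | 3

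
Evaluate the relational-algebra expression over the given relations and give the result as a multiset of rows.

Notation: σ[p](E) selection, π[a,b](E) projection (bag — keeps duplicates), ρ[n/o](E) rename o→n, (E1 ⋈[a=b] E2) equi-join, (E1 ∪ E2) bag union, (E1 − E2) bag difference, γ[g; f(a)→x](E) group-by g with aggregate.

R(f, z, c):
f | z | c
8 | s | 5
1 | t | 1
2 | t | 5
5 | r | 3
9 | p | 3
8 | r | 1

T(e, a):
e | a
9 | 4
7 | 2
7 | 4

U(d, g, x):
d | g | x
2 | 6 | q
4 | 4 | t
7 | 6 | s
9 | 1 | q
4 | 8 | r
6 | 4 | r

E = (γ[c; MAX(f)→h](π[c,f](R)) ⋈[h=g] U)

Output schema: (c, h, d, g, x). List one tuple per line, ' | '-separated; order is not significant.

Row counts bottom-up:
  R → 6
  π[c,f](R) → 6
  γ[c; MAX(f)→h](π[c,f](R)) → 3
  U → 6
  (γ[c; MAX(f)→h](π[c,f](R)) ⋈[h=g] U) → 2

== RESULT ==
c | h | d | g | x
1 | 8 | 4 | 8 | r
5 | 8 | 4 | 8 | r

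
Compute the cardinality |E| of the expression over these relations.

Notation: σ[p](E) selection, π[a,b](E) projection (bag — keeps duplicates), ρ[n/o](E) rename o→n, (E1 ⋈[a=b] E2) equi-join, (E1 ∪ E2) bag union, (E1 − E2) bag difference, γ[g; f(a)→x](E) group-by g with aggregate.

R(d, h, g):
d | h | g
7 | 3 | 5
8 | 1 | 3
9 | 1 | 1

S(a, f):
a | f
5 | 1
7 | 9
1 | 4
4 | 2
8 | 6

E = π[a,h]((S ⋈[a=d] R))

Subexpression sizes:
  S → 5
  R → 3
  (S ⋈[a=d] R) → 2
  π[a,h]((S ⋈[a=d] R)) → 2

|E| = 2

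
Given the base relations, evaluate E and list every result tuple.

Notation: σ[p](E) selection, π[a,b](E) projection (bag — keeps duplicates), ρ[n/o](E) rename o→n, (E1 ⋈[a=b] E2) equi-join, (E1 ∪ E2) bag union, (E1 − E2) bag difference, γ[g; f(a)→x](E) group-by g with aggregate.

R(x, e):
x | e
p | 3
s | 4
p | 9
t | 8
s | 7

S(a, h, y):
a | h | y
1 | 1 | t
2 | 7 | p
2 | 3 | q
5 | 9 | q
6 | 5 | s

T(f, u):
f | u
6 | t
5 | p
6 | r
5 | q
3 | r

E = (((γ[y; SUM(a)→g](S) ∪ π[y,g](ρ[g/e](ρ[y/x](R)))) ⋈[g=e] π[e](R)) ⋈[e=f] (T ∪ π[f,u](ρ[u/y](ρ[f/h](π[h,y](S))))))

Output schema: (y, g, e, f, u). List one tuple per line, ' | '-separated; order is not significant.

Row counts bottom-up:
  S → 5
  γ[y; SUM(a)→g](S) → 4
  R → 5
  ρ[y/x](R) → 5
  ρ[g/e](ρ[y/x](R)) → 5
  π[y,g](ρ[g/e](ρ[y/x](R))) → 5
  (γ[y; SUM(a)→g](S) ∪ π[y,g](ρ[g/e](ρ[y/x](R)))) → 9
  R → 5
  π[e](R) → 5
  ((γ[y; SUM(a)→g](S) ∪ π[y,g](ρ[g/e](ρ[y/x](R)))) ⋈[g=e] π[e](R)) → 6
  T → 5
  S → 5
  π[h,y](S) → 5
  ρ[f/h](π[h,y](S)) → 5
  ρ[u/y](ρ[f/h](π[h,y](S))) → 5
  π[f,u](ρ[u/y](ρ[f/h](π[h,y](S)))) → 5
  (T ∪ π[f,u](ρ[u/y](ρ[f/h](π[h,y](S))))) → 10
  (((γ[y; SUM(a)→g](S) ∪ π[y,g](ρ[g/e](ρ[y/x](R)))) ⋈[g=e] π[e](R)) ⋈[e=f] (T ∪ π[f,u](ρ[u/y](ρ[f/h](π[h,y](S)))))) → 5

== RESULT ==
y | g | e | f | u
p | 3 | 3 | 3 | q
p | 3 | 3 | 3 | r
p | 9 | 9 | 9 | q
q | 7 | 7 | 7 | p
s | 7 | 7 | 7 | p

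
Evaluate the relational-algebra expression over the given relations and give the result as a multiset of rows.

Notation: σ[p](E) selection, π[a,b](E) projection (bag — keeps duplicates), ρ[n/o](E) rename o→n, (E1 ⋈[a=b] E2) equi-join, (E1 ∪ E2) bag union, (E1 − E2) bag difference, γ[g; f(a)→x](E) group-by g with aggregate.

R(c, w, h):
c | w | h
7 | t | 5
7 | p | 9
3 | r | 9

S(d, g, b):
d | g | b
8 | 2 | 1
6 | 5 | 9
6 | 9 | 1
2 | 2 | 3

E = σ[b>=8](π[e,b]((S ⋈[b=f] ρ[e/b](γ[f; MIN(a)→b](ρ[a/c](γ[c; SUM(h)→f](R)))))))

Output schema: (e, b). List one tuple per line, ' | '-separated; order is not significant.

Row counts bottom-up:
  S → 4
  R → 3
  γ[c; SUM(h)→f](R) → 2
  ρ[a/c](γ[c; SUM(h)→f](R)) → 2
  γ[f; MIN(a)→b](ρ[a/c](γ[c; SUM(h)→f](R))) → 2
  ρ[e/b](γ[f; MIN(a)→b](ρ[a/c](γ[c; SUM(h)→f](R)))) → 2
  (S ⋈[b=f] ρ[e/b](γ[f; MIN(a)→b](ρ[a/c](γ[c; SUM(h)→f](R))))) → 1
  π[e,b]((S ⋈[b=f] ρ[e/b](γ[f; MIN(a)→b](ρ[a/c](γ[c; SUM(h)→f](R)))))) → 1
  σ[b>=8](π[e,b]((S ⋈[b=f] ρ[e/b](γ[f; MIN(a)→b](ρ[a/c](γ[c; SUM(h)→f](R))))))) → 1

== RESULT ==
e | b
3 | 9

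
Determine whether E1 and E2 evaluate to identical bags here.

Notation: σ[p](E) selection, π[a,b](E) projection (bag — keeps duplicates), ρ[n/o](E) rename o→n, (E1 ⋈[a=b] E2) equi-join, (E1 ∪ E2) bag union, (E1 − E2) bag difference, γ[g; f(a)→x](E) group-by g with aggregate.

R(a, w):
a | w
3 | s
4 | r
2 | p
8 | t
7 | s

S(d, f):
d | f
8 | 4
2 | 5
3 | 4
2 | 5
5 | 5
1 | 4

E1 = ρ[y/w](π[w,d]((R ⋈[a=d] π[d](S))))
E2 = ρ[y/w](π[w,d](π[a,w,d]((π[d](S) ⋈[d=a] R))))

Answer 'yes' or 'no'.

E1 row counts bottom-up:
  R → 5
  S → 6
  π[d](S) → 6
  (R ⋈[a=d] π[d](S)) → 4
  π[w,d]((R ⋈[a=d] π[d](S))) → 4
  ρ[y/w](π[w,d]((R ⋈[a=d] π[d](S)))) → 4
E2 row counts bottom-up:
  S → 6
  π[d](S) → 6
  R → 5
  (π[d](S) ⋈[d=a] R) → 4
  π[a,w,d]((π[d](S) ⋈[d=a] R)) → 4
  π[w,d](π[a,w,d]((π[d](S) ⋈[d=a] R))) → 4
  ρ[y/w](π[w,d](π[a,w,d]((π[d](S) ⋈[d=a] R)))) → 4

E1 and E2 produce the same multiset:
y | d
p | 2
p | 2
s | 3
t | 8

yes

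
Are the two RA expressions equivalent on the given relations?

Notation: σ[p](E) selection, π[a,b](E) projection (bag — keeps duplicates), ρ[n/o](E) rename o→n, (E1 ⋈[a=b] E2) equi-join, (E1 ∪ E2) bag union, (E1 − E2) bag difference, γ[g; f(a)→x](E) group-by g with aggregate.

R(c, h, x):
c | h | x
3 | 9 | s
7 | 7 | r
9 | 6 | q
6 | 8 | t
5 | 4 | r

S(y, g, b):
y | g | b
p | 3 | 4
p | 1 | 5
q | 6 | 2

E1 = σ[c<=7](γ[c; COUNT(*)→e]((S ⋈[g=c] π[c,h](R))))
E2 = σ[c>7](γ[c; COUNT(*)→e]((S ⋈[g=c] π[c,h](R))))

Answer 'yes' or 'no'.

E1 subexpression sizes:
  S → 3
  R → 5
  π[c,h](R) → 5
  (S ⋈[g=c] π[c,h](R)) → 2
  γ[c; COUNT(*)→e]((S ⋈[g=c] π[c,h](R))) → 2
  σ[c<=7](γ[c; COUNT(*)→e]((S ⋈[g=c] π[c,h](R)))) → 2
E2 subexpression sizes:
  S → 3
  R → 5
  π[c,h](R) → 5
  (S ⋈[g=c] π[c,h](R)) → 2
  γ[c; COUNT(*)→e]((S ⋈[g=c] π[c,h](R))) → 2
  σ[c>7](γ[c; COUNT(*)→e]((S ⋈[g=c] π[c,h](R)))) → 0

E1 result:
c | e
3 | 1
6 | 1
E2 result:
c | e
(0 rows)
Witness: (3, 1) appears 1× in E1 but 0× in E2.

no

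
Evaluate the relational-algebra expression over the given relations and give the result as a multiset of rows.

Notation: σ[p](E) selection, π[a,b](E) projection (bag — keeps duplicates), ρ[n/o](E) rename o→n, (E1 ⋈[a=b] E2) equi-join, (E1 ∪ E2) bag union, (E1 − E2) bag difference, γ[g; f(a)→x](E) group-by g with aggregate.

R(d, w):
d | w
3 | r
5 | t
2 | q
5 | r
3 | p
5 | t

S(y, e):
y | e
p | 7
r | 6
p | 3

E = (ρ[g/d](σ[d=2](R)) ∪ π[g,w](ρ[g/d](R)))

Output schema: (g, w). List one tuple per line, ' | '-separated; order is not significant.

Row counts bottom-up:
  R → 6
  σ[d=2](R) → 1
  ρ[g/d](σ[d=2](R)) → 1
  R → 6
  ρ[g/d](R) → 6
  π[g,w](ρ[g/d](R)) → 6
  (ρ[g/d](σ[d=2](R)) ∪ π[g,w](ρ[g/d](R))) → 7

== RESULT ==
g | w
2 | q
2 | q
3 | p
3 | r
5 | r
5 | t
5 | t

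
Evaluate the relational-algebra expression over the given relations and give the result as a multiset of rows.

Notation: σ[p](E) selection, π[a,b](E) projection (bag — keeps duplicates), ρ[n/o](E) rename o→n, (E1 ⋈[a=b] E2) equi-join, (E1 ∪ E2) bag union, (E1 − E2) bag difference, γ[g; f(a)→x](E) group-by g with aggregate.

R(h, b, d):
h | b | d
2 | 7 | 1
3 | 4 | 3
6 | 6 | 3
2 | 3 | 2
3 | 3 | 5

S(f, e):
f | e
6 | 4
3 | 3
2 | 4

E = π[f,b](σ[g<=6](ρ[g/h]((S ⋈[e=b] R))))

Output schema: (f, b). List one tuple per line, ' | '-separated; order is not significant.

Stepwise |·|:
  S → 3
  R → 5
  (S ⋈[e=b] R) → 4
  ρ[g/h]((S ⋈[e=b] R)) → 4
  σ[g<=6](ρ[g/h]((S ⋈[e=b] R))) → 4
  π[f,b](σ[g<=6](ρ[g/h]((S ⋈[e=b] R)))) → 4

== RESULT ==
f | b
2 | 4
3 | 3
3 | 3
6 | 4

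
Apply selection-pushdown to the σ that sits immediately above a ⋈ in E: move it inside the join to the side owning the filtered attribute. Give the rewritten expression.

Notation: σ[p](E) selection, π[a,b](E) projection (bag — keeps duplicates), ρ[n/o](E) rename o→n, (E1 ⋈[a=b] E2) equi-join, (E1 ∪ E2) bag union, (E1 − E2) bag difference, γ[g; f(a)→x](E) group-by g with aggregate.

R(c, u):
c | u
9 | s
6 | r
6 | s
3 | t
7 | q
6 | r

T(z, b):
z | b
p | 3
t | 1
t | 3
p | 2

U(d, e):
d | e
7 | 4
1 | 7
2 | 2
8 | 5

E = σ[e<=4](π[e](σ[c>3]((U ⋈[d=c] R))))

σ filters on c, owned by the right side.
E' = σ[e<=4](π[e]((U ⋈[d=c] σ[c>3](R))))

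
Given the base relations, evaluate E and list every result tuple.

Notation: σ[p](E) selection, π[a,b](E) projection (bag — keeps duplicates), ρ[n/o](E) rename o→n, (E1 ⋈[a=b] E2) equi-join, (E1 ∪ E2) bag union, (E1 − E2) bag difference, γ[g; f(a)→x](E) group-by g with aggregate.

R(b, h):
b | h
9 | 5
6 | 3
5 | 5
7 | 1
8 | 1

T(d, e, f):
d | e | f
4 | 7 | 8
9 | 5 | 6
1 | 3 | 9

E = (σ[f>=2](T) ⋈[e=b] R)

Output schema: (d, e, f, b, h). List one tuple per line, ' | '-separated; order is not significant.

Subexpression sizes:
  T → 3
  σ[f>=2](T) → 3
  R → 5
  (σ[f>=2](T) ⋈[e=b] R) → 2

== RESULT ==
d | e | f | b | h
4 | 7 | 8 | 7 | 1
9 | 5 | 6 | 5 | 5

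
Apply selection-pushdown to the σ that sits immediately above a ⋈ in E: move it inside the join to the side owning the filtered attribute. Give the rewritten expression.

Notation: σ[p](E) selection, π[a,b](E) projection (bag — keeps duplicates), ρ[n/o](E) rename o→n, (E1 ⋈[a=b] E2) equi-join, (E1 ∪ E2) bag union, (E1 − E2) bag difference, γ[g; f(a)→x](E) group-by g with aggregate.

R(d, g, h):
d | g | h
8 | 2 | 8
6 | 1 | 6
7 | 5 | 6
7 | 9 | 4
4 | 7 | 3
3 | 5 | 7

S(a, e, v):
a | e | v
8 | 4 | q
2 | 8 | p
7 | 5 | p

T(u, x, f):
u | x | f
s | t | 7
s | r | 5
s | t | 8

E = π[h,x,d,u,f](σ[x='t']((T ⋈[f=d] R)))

σ filters on x, owned by the left side.
E' = π[h,x,d,u,f]((σ[x='t'](T) ⋈[f=d] R))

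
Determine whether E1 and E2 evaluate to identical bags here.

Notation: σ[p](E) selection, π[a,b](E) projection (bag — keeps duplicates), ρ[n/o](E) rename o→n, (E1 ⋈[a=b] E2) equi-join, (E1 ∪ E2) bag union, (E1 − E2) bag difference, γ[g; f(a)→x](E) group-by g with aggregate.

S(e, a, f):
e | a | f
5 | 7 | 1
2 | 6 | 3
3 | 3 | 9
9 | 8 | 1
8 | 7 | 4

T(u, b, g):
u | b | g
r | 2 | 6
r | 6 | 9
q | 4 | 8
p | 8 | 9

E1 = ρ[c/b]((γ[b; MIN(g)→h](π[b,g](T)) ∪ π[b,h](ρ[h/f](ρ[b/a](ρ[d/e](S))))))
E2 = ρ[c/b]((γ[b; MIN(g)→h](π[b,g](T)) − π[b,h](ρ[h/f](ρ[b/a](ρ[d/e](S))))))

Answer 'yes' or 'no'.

E1 subexpression sizes:
  T → 4
  π[b,g](T) → 4
  γ[b; MIN(g)→h](π[b,g](T)) → 4
  S → 5
  ρ[d/e](S) → 5
  ρ[b/a](ρ[d/e](S)) → 5
  ρ[h/f](ρ[b/a](ρ[d/e](S))) → 5
  π[b,h](ρ[h/f](ρ[b/a](ρ[d/e](S)))) → 5
  (γ[b; MIN(g)→h](π[b,g](T)) ∪ π[b,h](ρ[h/f](ρ[b/a](ρ[d/e](S))))) → 9
  ρ[c/b]((γ[b; MIN(g)→h](π[b,g](T)) ∪ π[b,h](ρ[h/f](ρ[b/a](ρ[d/e](S)))))) → 9
E2 subexpression sizes:
  T → 4
  π[b,g](T) → 4
  γ[b; MIN(g)→h](π[b,g](T)) → 4
  S → 5
  ρ[d/e](S) → 5
  ρ[b/a](ρ[d/e](S)) → 5
  ρ[h/f](ρ[b/a](ρ[d/e](S))) → 5
  π[b,h](ρ[h/f](ρ[b/a](ρ[d/e](S)))) → 5
  (γ[b; MIN(g)→h](π[b,g](T)) − π[b,h](ρ[h/f](ρ[b/a](ρ[d/e](S))))) → 4
  ρ[c/b]((γ[b; MIN(g)→h](π[b,g](T)) − π[b,h](ρ[h/f](ρ[b/a](ρ[d/e](S)))))) → 4

E1 result:
c | h
2 | 6
3 | 9
4 | 8
6 | 3
6 | 9
7 | 1
7 | 4
8 | 1
8 | 9
E2 result:
c | h
2 | 6
4 | 8
6 | 9
8 | 9
Witness: (7, 4) appears 1× in E1 but 0× in E2.

no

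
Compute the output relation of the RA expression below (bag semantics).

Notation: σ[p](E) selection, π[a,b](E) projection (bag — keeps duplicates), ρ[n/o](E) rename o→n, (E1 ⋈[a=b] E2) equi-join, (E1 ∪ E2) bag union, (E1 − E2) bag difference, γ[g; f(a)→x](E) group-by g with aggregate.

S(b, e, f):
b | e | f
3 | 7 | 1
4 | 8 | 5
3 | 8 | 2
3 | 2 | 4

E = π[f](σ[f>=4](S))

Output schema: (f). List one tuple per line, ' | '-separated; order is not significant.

Per-node cardinality:
  S → 4
  σ[f>=4](S) → 2
  π[f](σ[f>=4](S)) → 2

== RESULT ==
f
4
5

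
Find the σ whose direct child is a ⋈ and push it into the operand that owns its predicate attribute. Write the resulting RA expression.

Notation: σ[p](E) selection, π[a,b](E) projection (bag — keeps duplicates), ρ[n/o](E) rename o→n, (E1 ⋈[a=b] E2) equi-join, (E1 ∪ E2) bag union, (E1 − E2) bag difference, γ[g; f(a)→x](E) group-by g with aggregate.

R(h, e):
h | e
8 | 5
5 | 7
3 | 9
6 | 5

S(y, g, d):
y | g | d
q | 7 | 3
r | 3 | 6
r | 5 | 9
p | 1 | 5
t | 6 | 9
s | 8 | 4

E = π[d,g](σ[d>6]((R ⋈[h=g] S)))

σ filters on d, owned by the right side.
E' = π[d,g]((R ⋈[h=g] σ[d>6](S)))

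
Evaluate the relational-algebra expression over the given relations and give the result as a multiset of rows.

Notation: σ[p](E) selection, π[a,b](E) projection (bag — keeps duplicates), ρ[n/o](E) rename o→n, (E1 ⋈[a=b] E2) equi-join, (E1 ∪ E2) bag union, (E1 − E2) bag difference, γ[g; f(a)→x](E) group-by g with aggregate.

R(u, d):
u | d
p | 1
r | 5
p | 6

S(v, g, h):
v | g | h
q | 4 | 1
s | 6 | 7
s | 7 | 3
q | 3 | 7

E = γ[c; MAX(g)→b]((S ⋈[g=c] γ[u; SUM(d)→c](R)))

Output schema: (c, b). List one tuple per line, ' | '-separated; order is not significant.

Per-node cardinality:
  S → 4
  R → 3
  γ[u; SUM(d)→c](R) → 2
  (S ⋈[g=c] γ[u; SUM(d)→c](R)) → 1
  γ[c; MAX(g)→b]((S ⋈[g=c] γ[u; SUM(d)→c](R))) → 1

== RESULT ==
c | b
7 | 7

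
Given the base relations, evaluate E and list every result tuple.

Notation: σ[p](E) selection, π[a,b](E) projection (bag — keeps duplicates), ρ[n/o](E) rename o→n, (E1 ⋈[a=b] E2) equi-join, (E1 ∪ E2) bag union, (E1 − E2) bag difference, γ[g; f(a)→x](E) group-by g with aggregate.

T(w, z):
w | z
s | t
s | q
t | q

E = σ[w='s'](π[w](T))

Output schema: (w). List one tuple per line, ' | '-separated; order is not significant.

Stepwise |·|:
  T → 3
  π[w](T) → 3
  σ[w='s'](π[w](T)) → 2

== RESULT ==
w
s
s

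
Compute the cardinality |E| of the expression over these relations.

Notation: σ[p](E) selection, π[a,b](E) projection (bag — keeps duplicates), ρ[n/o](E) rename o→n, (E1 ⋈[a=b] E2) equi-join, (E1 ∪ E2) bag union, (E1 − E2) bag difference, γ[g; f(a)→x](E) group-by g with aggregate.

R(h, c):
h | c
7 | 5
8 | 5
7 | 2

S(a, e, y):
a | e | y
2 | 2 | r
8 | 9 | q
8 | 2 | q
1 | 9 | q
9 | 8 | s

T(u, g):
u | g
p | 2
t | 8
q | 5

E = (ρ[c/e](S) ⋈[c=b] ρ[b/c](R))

Stepwise |·|:
  S → 5
  ρ[c/e](S) → 5
  R → 3
  ρ[b/c](R) → 3
  (ρ[c/e](S) ⋈[c=b] ρ[b/c](R)) → 2

|E| = 2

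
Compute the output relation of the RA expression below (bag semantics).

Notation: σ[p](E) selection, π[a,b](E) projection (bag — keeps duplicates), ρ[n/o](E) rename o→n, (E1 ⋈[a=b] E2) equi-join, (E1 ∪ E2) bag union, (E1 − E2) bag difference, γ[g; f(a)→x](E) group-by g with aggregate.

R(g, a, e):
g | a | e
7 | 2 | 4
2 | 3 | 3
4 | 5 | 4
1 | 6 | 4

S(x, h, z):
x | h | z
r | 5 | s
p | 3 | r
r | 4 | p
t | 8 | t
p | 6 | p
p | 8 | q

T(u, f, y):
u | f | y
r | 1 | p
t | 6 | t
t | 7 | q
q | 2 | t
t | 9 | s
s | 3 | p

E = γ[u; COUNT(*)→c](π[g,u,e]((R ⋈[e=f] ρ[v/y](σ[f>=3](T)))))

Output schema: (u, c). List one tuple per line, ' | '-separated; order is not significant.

Stepwise |·|:
  R → 4
  T → 6
  σ[f>=3](T) → 4
  ρ[v/y](σ[f>=3](T)) → 4
  (R ⋈[e=f] ρ[v/y](σ[f>=3](T))) → 1
  π[g,u,e]((R ⋈[e=f] ρ[v/y](σ[f>=3](T)))) → 1
  γ[u; COUNT(*)→c](π[g,u,e]((R ⋈[e=f] ρ[v/y](σ[f>=3](T))))) → 1

== RESULT ==
u | c
s | 1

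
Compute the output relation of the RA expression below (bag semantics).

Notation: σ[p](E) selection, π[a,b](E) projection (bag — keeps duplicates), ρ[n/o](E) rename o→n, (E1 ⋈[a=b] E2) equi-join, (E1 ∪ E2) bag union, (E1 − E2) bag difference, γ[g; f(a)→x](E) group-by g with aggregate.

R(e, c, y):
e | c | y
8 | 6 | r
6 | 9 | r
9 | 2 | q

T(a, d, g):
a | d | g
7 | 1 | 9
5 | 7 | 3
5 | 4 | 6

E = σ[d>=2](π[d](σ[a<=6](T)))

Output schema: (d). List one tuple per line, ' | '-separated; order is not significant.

Subexpression sizes:
  T → 3
  σ[a<=6](T) → 2
  π[d](σ[a<=6](T)) → 2
  σ[d>=2](π[d](σ[a<=6](T))) → 2

== RESULT ==
d
4
7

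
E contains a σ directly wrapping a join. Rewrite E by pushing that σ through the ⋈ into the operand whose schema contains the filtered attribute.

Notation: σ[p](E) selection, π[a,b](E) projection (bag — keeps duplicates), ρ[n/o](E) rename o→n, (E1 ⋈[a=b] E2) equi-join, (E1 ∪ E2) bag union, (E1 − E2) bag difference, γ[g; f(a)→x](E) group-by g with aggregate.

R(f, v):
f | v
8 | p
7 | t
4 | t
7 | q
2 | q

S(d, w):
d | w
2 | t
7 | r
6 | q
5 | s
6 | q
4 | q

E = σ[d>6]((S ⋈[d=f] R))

σ filters on d, owned by the left side.
E' = (σ[d>6](S) ⋈[d=f] R)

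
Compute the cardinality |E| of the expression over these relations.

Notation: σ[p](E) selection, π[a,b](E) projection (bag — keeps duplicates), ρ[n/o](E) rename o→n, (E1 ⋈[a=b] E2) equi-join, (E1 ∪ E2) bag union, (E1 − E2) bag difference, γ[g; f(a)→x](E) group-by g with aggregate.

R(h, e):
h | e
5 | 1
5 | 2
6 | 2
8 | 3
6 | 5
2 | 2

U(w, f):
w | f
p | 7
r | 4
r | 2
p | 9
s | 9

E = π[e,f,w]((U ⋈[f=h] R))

Subexpression sizes:
  U → 5
  R → 6
  (U ⋈[f=h] R) → 1
  π[e,f,w]((U ⋈[f=h] R)) → 1

|E| = 1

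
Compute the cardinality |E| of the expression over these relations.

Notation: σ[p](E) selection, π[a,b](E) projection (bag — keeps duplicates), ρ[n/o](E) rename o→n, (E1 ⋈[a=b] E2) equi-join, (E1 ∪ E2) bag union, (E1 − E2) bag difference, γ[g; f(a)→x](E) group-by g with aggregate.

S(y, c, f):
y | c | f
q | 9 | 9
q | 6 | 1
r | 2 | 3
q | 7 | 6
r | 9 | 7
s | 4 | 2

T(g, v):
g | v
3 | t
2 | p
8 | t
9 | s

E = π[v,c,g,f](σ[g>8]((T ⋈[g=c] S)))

Stepwise |·|:
  T → 4
  S → 6
  (T ⋈[g=c] S) → 3
  σ[g>8]((T ⋈[g=c] S)) → 2
  π[v,c,g,f](σ[g>8]((T ⋈[g=c] S))) → 2

|E| = 2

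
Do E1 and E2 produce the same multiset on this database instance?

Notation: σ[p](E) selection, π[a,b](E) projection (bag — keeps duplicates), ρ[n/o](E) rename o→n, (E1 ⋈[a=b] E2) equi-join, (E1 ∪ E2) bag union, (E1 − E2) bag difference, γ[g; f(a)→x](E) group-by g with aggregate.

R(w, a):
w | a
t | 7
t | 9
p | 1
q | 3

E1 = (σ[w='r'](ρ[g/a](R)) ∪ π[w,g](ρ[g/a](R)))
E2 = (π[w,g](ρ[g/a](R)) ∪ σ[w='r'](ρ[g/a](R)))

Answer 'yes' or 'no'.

E1 per-node cardinality:
  R → 4
  ρ[g/a](R) → 4
  σ[w='r'](ρ[g/a](R)) → 0
  R → 4
  ρ[g/a](R) → 4
  π[w,g](ρ[g/a](R)) → 4
  (σ[w='r'](ρ[g/a](R)) ∪ π[w,g](ρ[g/a](R))) → 4
E2 per-node cardinality:
  R → 4
  ρ[g/a](R) → 4
  π[w,g](ρ[g/a](R)) → 4
  R → 4
  ρ[g/a](R) → 4
  σ[w='r'](ρ[g/a](R)) → 0
  (π[w,g](ρ[g/a](R)) ∪ σ[w='r'](ρ[g/a](R))) → 4

E1 and E2 produce the same multiset:
w | g
p | 1
q | 3
t | 7
t | 9

yes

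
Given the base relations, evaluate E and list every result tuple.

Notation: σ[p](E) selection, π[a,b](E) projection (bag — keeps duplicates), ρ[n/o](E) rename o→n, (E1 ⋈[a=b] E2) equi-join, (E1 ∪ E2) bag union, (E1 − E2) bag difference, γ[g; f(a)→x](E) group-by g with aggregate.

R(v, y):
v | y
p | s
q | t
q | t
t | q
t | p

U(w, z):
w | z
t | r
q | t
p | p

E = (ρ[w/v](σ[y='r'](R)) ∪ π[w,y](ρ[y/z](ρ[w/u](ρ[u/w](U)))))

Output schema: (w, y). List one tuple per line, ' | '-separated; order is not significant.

Stepwise |·|:
  R → 5
  σ[y='r'](R) → 0
  ρ[w/v](σ[y='r'](R)) → 0
  U → 3
  ρ[u/w](U) → 3
  ρ[w/u](ρ[u/w](U)) → 3
  ρ[y/z](ρ[w/u](ρ[u/w](U))) → 3
  π[w,y](ρ[y/z](ρ[w/u](ρ[u/w](U)))) → 3
  (ρ[w/v](σ[y='r'](R)) ∪ π[w,y](ρ[y/z](ρ[w/u](ρ[u/w](U))))) → 3

== RESULT ==
w | y
p | p
q | t
t | r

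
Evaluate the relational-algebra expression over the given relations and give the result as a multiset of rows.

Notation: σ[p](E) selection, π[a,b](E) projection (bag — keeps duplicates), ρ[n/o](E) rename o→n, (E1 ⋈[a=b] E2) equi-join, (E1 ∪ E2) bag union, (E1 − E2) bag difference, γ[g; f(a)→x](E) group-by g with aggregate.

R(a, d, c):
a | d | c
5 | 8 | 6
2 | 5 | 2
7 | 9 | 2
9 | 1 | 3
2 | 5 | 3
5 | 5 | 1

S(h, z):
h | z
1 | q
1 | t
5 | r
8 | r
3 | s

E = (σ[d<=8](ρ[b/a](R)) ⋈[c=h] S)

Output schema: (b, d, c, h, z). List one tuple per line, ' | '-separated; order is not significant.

Subexpression sizes:
  R → 6
  ρ[b/a](R) → 6
  σ[d<=8](ρ[b/a](R)) → 5
  S → 5
  (σ[d<=8](ρ[b/a](R)) ⋈[c=h] S) → 4

== RESULT ==
b | d | c | h | z
2 | 5 | 3 | 3 | s
5 | 5 | 1 | 1 | q
5 | 5 | 1 | 1 | t
9 | 1 | 3 | 3 | s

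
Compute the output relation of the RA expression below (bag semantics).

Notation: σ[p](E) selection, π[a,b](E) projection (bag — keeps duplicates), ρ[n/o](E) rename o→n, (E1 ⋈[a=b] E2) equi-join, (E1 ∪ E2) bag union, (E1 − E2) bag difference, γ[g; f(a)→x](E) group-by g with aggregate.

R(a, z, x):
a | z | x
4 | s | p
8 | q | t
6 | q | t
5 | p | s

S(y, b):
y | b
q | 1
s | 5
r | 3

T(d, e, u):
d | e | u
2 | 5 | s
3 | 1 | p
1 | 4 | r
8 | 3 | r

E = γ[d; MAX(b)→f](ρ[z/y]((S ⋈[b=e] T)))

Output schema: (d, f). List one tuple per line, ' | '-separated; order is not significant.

Row counts bottom-up:
  S → 3
  T → 4
  (S ⋈[b=e] T) → 3
  ρ[z/y]((S ⋈[b=e] T)) → 3
  γ[d; MAX(b)→f](ρ[z/y]((S ⋈[b=e] T))) → 3

== RESULT ==
d | f
2 | 5
3 | 1
8 | 3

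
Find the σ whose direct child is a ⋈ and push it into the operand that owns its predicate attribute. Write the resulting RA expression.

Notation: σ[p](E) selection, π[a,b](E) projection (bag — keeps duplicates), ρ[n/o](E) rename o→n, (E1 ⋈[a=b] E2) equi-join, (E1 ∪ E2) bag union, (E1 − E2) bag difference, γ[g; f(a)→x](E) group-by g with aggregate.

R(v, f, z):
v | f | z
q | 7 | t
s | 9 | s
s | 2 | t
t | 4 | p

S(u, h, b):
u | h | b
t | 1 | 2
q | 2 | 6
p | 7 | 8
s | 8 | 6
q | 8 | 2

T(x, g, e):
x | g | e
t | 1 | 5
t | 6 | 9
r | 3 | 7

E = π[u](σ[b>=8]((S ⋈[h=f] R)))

σ filters on b, owned by the left side.
E' = π[u]((σ[b>=8](S) ⋈[h=f] R))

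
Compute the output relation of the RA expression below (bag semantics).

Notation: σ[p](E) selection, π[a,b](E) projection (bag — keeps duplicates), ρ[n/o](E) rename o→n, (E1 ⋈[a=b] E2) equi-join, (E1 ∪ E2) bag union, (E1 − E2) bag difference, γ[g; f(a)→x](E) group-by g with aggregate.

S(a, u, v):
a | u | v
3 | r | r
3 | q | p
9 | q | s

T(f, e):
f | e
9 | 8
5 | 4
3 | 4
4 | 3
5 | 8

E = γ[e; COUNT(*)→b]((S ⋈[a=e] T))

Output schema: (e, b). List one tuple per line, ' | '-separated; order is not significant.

Subexpression sizes:
  S → 3
  T → 5
  (S ⋈[a=e] T) → 2
  γ[e; COUNT(*)→b]((S ⋈[a=e] T)) → 1

== RESULT ==
e | b
3 | 2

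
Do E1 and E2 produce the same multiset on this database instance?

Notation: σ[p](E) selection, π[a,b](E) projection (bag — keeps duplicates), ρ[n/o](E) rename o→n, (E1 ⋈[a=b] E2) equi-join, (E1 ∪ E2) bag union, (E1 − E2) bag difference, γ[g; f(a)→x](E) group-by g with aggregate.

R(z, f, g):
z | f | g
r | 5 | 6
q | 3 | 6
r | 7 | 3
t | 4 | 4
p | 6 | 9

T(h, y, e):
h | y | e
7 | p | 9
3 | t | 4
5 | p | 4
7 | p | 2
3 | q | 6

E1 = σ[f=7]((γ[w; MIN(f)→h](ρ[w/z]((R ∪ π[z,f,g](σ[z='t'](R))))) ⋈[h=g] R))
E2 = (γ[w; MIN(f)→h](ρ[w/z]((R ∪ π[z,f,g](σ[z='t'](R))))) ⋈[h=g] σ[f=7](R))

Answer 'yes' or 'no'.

E1 stepwise |·|:
  R → 5
  R → 5
  σ[z='t'](R) → 1
  π[z,f,g](σ[z='t'](R)) → 1
  (R ∪ π[z,f,g](σ[z='t'](R))) → 6
  ρ[w/z]((R ∪ π[z,f,g](σ[z='t'](R)))) → 6
  γ[w; MIN(f)→h](ρ[w/z]((R ∪ π[z,f,g](σ[z='t'](R))))) → 4
  R → 5
  (γ[w; MIN(f)→h](ρ[w/z]((R ∪ π[z,f,g](σ[z='t'](R))))) ⋈[h=g] R) → 4
  σ[f=7]((γ[w; MIN(f)→h](ρ[w/z]((R ∪ π[z,f,g](σ[z='t'](R))))) ⋈[h=g] R)) → 1
E2 stepwise |·|:
  R → 5
  R → 5
  σ[z='t'](R) → 1
  π[z,f,g](σ[z='t'](R)) → 1
  (R ∪ π[z,f,g](σ[z='t'](R))) → 6
  ρ[w/z]((R ∪ π[z,f,g](σ[z='t'](R)))) → 6
  γ[w; MIN(f)→h](ρ[w/z]((R ∪ π[z,f,g](σ[z='t'](R))))) → 4
  R → 5
  σ[f=7](R) → 1
  (γ[w; MIN(f)→h](ρ[w/z]((R ∪ π[z,f,g](σ[z='t'](R))))) ⋈[h=g] σ[f=7](R)) → 1

E1 and E2 produce the same multiset:
w | h | z | f | g
q | 3 | r | 7 | 3

yes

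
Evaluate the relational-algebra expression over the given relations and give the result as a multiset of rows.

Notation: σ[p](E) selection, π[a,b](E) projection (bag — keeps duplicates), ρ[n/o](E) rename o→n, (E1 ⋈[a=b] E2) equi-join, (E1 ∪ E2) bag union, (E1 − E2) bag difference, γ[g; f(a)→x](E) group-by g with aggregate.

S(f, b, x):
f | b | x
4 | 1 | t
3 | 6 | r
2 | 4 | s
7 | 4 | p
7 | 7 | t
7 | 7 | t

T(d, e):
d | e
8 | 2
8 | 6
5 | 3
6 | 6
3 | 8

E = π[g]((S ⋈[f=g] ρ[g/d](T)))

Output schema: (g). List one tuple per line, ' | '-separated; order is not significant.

Subexpression sizes:
  S → 6
  T → 5
  ρ[g/d](T) → 5
  (S ⋈[f=g] ρ[g/d](T)) → 1
  π[g]((S ⋈[f=g] ρ[g/d](T))) → 1

== RESULT ==
g
3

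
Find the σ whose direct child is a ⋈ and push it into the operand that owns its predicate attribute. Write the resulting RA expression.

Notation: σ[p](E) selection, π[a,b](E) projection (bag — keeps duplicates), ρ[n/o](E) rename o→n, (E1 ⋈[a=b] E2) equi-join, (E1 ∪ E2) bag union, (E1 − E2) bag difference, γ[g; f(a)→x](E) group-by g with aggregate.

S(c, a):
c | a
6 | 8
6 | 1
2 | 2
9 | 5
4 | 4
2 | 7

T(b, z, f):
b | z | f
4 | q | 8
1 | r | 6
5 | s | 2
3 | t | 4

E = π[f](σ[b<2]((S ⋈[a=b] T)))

σ filters on b, owned by the right side.
E' = π[f]((S ⋈[a=b] σ[b<2](T)))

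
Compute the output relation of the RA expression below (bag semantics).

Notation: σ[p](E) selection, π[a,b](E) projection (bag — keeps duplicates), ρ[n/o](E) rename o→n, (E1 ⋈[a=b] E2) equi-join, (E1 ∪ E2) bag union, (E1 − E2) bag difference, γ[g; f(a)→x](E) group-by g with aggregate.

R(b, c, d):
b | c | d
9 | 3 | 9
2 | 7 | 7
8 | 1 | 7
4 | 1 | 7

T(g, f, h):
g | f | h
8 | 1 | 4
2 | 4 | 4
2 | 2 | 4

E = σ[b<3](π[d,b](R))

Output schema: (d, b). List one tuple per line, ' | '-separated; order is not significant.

Row counts bottom-up:
  R → 4
  π[d,b](R) → 4
  σ[b<3](π[d,b](R)) → 1

== RESULT ==
d | b
7 | 2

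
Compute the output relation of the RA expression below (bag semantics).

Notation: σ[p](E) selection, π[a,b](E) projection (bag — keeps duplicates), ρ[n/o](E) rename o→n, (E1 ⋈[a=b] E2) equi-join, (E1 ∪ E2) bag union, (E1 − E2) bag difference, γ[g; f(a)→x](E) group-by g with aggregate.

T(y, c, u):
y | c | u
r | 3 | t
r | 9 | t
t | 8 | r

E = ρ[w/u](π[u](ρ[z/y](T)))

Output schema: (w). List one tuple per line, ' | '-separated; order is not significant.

Row counts bottom-up:
  T → 3
  ρ[z/y](T) → 3
  π[u](ρ[z/y](T)) → 3
  ρ[w/u](π[u](ρ[z/y](T))) → 3

== RESULT ==
w
r
t
t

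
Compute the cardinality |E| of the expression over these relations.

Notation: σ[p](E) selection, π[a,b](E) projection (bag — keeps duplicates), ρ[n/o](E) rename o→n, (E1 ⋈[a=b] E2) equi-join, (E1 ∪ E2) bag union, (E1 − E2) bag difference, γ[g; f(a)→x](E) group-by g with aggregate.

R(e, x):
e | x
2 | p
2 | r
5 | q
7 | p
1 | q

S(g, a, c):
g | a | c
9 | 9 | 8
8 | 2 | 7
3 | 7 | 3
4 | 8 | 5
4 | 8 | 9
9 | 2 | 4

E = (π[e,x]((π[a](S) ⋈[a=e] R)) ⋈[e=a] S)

Row counts bottom-up:
  S → 6
  π[a](S) → 6
  R → 5
  (π[a](S) ⋈[a=e] R) → 5
  π[e,x]((π[a](S) ⋈[a=e] R)) → 5
  S → 6
  (π[e,x]((π[a](S) ⋈[a=e] R)) ⋈[e=a] S) → 9

|E| = 9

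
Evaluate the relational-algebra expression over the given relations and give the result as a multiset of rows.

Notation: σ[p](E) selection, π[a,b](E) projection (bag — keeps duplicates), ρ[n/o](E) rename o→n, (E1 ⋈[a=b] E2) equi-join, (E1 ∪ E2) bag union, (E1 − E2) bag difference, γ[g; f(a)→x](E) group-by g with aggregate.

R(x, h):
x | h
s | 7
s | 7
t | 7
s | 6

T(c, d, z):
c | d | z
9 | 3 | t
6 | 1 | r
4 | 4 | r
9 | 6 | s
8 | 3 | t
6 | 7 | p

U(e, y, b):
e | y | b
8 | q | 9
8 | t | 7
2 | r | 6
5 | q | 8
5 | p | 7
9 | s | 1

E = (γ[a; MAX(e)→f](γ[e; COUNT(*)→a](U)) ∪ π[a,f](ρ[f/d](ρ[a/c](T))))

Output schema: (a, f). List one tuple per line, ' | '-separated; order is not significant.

Per-node cardinality:
  U → 6
  γ[e; COUNT(*)→a](U) → 4
  γ[a; MAX(e)→f](γ[e; COUNT(*)→a](U)) → 2
  T → 6
  ρ[a/c](T) → 6
  ρ[f/d](ρ[a/c](T)) → 6
  π[a,f](ρ[f/d](ρ[a/c](T))) → 6
  (γ[a; MAX(e)→f](γ[e; COUNT(*)→a](U)) ∪ π[a,f](ρ[f/d](ρ[a/c](T)))) → 8

== RESULT ==
a | f
1 | 9
2 | 8
4 | 4
6 | 1
6 | 7
8 | 3
9 | 3
9 | 6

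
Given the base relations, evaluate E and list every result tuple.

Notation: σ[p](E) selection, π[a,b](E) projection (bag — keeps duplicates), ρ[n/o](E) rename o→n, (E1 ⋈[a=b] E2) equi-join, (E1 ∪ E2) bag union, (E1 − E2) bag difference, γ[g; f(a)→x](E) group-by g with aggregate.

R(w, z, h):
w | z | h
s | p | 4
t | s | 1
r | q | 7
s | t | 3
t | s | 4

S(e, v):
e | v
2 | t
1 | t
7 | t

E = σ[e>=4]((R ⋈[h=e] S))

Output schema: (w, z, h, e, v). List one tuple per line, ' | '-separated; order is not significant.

Subexpression sizes:
  R → 5
  S → 3
  (R ⋈[h=e] S) → 2
  σ[e>=4]((R ⋈[h=e] S)) → 1

== RESULT ==
w | z | h | e | v
r | q | 7 | 7 | t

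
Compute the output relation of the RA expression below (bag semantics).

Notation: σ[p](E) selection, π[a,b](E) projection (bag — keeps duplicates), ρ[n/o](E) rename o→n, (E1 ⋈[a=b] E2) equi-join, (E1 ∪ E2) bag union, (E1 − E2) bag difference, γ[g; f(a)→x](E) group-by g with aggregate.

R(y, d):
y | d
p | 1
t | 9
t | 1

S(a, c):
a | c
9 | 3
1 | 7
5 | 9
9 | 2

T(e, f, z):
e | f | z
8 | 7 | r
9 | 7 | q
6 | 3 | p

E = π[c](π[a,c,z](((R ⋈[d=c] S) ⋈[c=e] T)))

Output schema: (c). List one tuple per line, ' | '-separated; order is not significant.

Per-node cardinality:
  R → 3
  S → 4
  (R ⋈[d=c] S) → 1
  T → 3
  ((R ⋈[d=c] S) ⋈[c=e] T) → 1
  π[a,c,z](((R ⋈[d=c] S) ⋈[c=e] T)) → 1
  π[c](π[a,c,z](((R ⋈[d=c] S) ⋈[c=e] T))) → 1

== RESULT ==
c
9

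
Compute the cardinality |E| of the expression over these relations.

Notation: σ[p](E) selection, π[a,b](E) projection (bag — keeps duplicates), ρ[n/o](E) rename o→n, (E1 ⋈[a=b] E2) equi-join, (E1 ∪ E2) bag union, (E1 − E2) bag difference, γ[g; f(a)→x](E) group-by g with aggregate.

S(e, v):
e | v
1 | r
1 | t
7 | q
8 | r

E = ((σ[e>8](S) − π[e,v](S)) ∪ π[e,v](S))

Per-node cardinality:
  S → 4
  σ[e>8](S) → 0
  S → 4
  π[e,v](S) → 4
  (σ[e>8](S) − π[e,v](S)) → 0
  S → 4
  π[e,v](S) → 4
  ((σ[e>8](S) − π[e,v](S)) ∪ π[e,v](S)) → 4

|E| = 4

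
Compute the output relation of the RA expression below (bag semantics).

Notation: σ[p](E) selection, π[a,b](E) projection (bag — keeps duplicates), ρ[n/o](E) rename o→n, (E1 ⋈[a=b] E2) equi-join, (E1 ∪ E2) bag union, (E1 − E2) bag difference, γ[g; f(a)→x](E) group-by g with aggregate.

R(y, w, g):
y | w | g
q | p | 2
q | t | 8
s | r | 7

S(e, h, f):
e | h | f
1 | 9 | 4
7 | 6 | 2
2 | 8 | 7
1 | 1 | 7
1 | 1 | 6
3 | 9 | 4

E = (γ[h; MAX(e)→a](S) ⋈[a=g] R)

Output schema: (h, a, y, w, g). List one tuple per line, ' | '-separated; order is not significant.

Stepwise |·|:
  S → 6
  γ[h; MAX(e)→a](S) → 4
  R → 3
  (γ[h; MAX(e)→a](S) ⋈[a=g] R) → 2

== RESULT ==
h | a | y | w | g
6 | 7 | s | r | 7
8 | 2 | q | p | 2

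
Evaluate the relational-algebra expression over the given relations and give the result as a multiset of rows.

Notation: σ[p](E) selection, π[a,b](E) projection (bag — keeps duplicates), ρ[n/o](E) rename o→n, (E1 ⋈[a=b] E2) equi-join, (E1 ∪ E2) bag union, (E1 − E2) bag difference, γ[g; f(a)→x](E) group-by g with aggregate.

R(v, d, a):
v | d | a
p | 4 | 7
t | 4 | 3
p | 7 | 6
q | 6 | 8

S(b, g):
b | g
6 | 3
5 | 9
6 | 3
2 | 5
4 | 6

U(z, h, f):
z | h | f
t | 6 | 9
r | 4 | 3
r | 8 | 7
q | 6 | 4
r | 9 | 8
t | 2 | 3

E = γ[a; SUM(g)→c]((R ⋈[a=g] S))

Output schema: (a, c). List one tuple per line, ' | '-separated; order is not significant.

Stepwise |·|:
  R → 4
  S → 5
  (R ⋈[a=g] S) → 3
  γ[a; SUM(g)→c]((R ⋈[a=g] S)) → 2

== RESULT ==
a | c
3 | 6
6 | 6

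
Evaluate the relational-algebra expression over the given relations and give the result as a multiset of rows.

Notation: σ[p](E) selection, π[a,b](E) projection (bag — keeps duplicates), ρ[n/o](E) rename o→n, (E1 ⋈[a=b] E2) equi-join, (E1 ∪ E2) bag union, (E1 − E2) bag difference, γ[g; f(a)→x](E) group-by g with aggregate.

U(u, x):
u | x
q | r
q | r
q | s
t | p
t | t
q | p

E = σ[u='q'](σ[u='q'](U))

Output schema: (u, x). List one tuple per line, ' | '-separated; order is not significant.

Per-node cardinality:
  U → 6
  σ[u='q'](U) → 4
  σ[u='q'](σ[u='q'](U)) → 4

== RESULT ==
u | x
q | p
q | r
q | r
q | s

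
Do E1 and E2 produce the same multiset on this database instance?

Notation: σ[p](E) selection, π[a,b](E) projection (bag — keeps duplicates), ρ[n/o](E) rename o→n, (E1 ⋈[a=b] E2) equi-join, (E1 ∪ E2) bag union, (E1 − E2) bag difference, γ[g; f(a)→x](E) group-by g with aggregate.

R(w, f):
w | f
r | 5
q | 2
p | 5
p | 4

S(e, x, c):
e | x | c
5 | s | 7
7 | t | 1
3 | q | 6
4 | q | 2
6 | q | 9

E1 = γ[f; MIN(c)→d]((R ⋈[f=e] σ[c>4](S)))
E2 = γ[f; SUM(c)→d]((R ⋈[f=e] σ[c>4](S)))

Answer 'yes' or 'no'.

E1 per-node cardinality:
  R → 4
  S → 5
  σ[c>4](S) → 3
  (R ⋈[f=e] σ[c>4](S)) → 2
  γ[f; MIN(c)→d]((R ⋈[f=e] σ[c>4](S))) → 1
E2 per-node cardinality:
  R → 4
  S → 5
  σ[c>4](S) → 3
  (R ⋈[f=e] σ[c>4](S)) → 2
  γ[f; SUM(c)→d]((R ⋈[f=e] σ[c>4](S))) → 1

E1 result:
f | d
5 | 7
E2 result:
f | d
5 | 14
Witness: (5, 14) appears 0× in E1 but 1× in E2.

no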